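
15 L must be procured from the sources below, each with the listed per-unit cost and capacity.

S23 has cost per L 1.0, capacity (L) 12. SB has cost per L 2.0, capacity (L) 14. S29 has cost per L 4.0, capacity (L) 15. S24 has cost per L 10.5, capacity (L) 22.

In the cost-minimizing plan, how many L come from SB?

3

Cheapest first:
S23 (1.0): use full 12 ; 3 L to go.
SB (2.0): take the remaining 3 ; done.
S29, S24: unused.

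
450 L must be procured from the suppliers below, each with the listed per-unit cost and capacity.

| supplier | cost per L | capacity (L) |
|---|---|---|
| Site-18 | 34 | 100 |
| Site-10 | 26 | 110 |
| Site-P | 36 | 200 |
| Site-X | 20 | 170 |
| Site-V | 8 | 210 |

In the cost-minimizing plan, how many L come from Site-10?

70

Use suppliers in increasing cost order.
Site-V (8): use full 210 ; 240 L to go.
Site-X (20): use full 170 ; 70 L to go.
Site-10 at 26: take 70 of its 110 ; requirement met.
Site-18, Site-P: unused.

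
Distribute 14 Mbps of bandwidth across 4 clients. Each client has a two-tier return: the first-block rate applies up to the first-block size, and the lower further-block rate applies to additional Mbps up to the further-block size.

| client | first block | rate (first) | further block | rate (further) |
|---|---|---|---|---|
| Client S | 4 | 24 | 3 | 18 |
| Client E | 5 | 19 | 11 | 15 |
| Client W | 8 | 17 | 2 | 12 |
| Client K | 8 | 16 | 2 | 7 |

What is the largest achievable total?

279

Order all 8 blocks by rate: Client S/tier1 24 > Client E/tier1 19 > Client S/tier2 18 > Client W/tier1 17 > Client K/tier1 16 > Client E/tier2 15 > Client W/tier2 12 > Client K/tier2 7.
Client S tier1 at 24: fill all 4 — 10 left.
Fill Client E tier1 block (5 at 19) — 5 left.
Fill Client S tier2 block (3 at 18) — 2 left.
Client W tier1 at 17: only 2 left, fill 2.
Total = 24×4 + 19×5 + 18×3 + 17×2 = 279.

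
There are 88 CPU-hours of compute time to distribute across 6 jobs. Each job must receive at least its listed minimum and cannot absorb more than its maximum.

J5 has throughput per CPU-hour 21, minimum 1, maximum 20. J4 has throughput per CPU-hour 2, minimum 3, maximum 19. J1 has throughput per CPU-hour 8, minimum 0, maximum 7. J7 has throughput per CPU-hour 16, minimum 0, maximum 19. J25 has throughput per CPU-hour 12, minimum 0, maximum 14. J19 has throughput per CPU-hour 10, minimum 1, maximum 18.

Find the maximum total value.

1148

Meeting every minimum uses 1+3+0+0+0+1 = 5 CPU-hours, leaving 83.
Highest throughput per CPU-hour first: J5 21 > J7 16 > J25 12 > J19 10 > J1 8 > J4 2.
J5 takes 19 more to reach its cap of 20 — 64 left.
Give J7 19 more to hit its cap of 19 — 45 left.
J25 takes 14 more to reach its cap of 14 — 31 left.
J19 takes 17 more to reach its cap of 18 — 14 left.
Give J1 7 more to hit its cap of 7 — 7 left.
Only 7 left; J4 takes them to reach 10.
Total = 21×20 + 2×10 + 8×7 + 16×19 + 12×14 + 10×18 = 1148.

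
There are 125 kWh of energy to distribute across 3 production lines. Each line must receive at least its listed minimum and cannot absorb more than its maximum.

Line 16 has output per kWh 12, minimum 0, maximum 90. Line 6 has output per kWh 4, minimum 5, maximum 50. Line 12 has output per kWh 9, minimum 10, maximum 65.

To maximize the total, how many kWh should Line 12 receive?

30

Meeting every minimum uses 0+5+10 = 15 kWh, leaving 110.
Rank by output per kWh: Line 16 12 > Line 12 9 > Line 6 4.
Line 16 takes 90 more to reach its cap of 90 — 20 left.
Only 20 left; Line 12 takes them to reach 30.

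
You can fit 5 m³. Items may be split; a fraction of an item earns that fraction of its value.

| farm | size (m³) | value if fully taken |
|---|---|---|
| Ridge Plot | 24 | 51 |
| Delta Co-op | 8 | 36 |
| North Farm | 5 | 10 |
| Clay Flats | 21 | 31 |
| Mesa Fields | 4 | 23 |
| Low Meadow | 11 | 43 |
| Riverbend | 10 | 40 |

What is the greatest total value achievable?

27.5

Sort by value density: Mesa Fields 23/4≈5.75, Delta Co-op 36/8≈4.5, Riverbend 40/10≈4, Low Meadow 43/11≈3.91, Ridge Plot 51/24≈2.12, North Farm 10/5≈2, Clay Flats 31/21≈1.48.
All 4 m³ of Mesa Fields fit (value 23) → 1 remain.
1 m³ left: a 1/8 share of Delta Co-op gives 36×1/8 = 4.5.
Total value = 27.5.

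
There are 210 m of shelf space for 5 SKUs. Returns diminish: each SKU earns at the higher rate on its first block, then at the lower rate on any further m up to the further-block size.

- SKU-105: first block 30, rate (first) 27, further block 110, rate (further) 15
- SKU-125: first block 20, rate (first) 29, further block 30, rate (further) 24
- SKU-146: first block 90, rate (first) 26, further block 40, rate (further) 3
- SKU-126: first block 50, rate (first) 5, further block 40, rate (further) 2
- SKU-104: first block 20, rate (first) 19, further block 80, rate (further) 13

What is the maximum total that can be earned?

5130

Treat each block as its own option and order by rate: SKU-125/T1 29 > SKU-105/T1 27 > SKU-146/T1 26 > SKU-125/T2 24 > SKU-104/T1 19 > SKU-105/T2 15 > SKU-104/T2 13 > SKU-126/T1 5 > SKU-146/T2 3 > SKU-126/T2 2.
SKU-125/T1 (29): +20 ; 190 left.
Fill SKU-105 T1 block (30 at 27) ; 160 left.
SKU-146/T1 (26): +90 ; 70 left.
SKU-125/T2 (24): +30 ; 40 left.
Fill SKU-104 T1 block (20 at 19) ; 20 left.
SKU-105/T2: +20 of 110 at 15; pool empty.
Total = 29×20 + 27×30 + 26×90 + 24×30 + 19×20 + 15×20 = 5130.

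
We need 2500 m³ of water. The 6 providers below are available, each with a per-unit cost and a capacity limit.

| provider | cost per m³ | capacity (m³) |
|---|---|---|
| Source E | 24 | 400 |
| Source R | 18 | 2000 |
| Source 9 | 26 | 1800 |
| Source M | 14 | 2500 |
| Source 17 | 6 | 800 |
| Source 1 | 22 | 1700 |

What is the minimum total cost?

Cheapest first:
Source 17 at 6: take all 800 m³ — 1700 still needed.
Source M at 14: take 1700 of its 2500 — requirement met.
Source R, Source 1, Source E, Source 9: unused.
Cost = 800×6 + 1700×14 = 28600.

28600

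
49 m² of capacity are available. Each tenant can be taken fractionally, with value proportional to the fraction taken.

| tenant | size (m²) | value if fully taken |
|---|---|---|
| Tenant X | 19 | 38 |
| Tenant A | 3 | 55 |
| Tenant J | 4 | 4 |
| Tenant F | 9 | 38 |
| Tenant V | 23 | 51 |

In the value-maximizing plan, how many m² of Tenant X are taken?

14

Rank by value-to-size ratio: Tenant A 55/3≈18.3, Tenant F 38/9≈4.22, Tenant V 51/23≈2.22, Tenant X 38/19≈2, Tenant J 4/4≈1.
Take all of Tenant A (3 m², value 55) ; 46 m² left.
Tenant F: take in full, 9 m² for value 38 ; 37 left.
Take all of Tenant V (23 m², value 51) ; 14 m² left.
Only 14 m² remain; take 14/19 of Tenant X for value 38×14/19 = 28.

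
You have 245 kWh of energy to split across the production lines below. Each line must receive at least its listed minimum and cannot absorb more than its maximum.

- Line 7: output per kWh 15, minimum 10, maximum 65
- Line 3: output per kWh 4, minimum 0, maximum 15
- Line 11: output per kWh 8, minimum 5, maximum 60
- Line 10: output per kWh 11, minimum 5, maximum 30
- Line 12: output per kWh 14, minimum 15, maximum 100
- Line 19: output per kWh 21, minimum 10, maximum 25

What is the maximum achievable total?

Meeting every minimum uses 10+0+5+5+15+10 = 45 kWh, leaving 200.
Highest output per kWh first: Line 19 21 > Line 7 15 > Line 12 14 > Line 10 11 > Line 11 8 > Line 3 4.
Line 19: +15 to 25 (cap) ; 185 left.
Line 7: +55 to 65 (cap) ; 130 left.
Give Line 12 85 more to hit its cap of 100 ; 45 left.
Line 10: +25 to 30 (cap) ; 20 left.
Line 11: +20 (room for 55) → 25. Pool exhausted.
Total = 15×65 + 8×25 + 11×30 + 14×100 + 21×25 = 3430.

3430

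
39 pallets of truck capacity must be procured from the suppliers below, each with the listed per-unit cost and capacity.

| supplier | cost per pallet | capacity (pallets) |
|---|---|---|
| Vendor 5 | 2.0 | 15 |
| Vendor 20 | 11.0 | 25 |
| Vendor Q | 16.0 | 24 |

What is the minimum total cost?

294

Cheapest first:
Vendor 5 (2.0): use full 15 — 24 pallets to go.
Vendor 20 at 11.0: take 24 of its 25 — requirement met.
Vendor Q: unused.
Cost = 15×2.0 + 24×11.0 = 294.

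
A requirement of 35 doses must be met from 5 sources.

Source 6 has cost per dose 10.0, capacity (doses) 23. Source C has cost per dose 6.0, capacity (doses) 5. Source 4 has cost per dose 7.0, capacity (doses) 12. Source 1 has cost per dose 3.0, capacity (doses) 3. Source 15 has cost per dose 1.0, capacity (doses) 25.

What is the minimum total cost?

78

Cheapest first:
Source 15 (1.0): use full 25 — 10 doses to go.
Source 1 (3.0): use full 3 — 7 doses to go.
Take 5 from Source C at 6.0 — need 2 more.
Source 4 (7.0): take the remaining 2 — done.
Source 6: unused.
Cost = 25×1.0 + 3×3.0 + 5×6.0 + 2×7.0 = 78.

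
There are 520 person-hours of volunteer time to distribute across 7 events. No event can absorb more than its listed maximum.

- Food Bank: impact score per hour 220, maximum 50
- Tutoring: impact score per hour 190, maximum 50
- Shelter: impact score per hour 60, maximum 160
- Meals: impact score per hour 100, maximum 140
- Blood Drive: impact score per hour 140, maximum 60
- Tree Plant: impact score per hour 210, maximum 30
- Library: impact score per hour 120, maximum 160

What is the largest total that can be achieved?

70200

Order the events by impact score per hour: Food Bank 220 > Tree Plant 210 > Tutoring 190 > Blood Drive 140 > Library 120 > Meals 100 > Shelter 60.
Food Bank: +50 to 50 (cap) ; 470 left.
Tree Plant takes 30 to reach its cap of 30 ; 440 left.
Tutoring takes 50 to reach its cap of 50 ; 390 left.
Blood Drive takes 60 to reach its cap of 60 ; 330 left.
Library takes 160 to reach its cap of 160 ; 170 left.
Meals takes 140 to reach its cap of 140 ; 30 left.
Only 30 left; Shelter takes them to reach 30.
Total = 220×50 + 190×50 + 60×30 + 100×140 + 140×60 + 210×30 + 120×160 = 70200.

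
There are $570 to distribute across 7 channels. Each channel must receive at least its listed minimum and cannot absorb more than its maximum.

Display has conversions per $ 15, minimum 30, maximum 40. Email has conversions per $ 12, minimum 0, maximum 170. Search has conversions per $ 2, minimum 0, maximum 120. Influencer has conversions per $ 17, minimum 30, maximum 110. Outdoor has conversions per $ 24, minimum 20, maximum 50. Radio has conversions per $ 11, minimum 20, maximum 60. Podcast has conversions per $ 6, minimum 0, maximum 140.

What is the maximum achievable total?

Meeting every minimum uses 30+0+0+30+20+20+0 = 100 $, leaving 470.
Rank by conversions per $: Outdoor 24 > Influencer 17 > Display 15 > Email 12 > Radio 11 > Podcast 6 > Search 2.
Give Outdoor 30 more to hit its cap of 50 ; 440 left.
Give Influencer 80 more to hit its cap of 110 ; 360 left.
Display takes 10 more to reach its cap of 40 ; 350 left.
Give Email 170 more to hit its cap of 170 ; 180 left.
Give Radio 40 more to hit its cap of 60 ; 140 left.
Give Podcast 140 more to hit its cap of 140 ; 0 left.
Total = 15×40 + 12×170 + 17×110 + 24×50 + 11×60 + 6×140 = 7210.

7210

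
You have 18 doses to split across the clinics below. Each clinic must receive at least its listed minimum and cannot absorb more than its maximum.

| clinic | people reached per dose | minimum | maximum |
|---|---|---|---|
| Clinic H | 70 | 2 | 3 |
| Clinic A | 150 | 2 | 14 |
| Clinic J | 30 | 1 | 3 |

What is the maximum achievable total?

Meeting every minimum uses 2+2+1 = 5 doses, leaving 13.
Rank by people reached per dose: Clinic A 150 > Clinic H 70 > Clinic J 30.
Clinic A takes 12 more to reach its cap of 14 — 1 left.
Clinic H: +1 to 3 (cap) — 0 left.
Total = 70×3 + 150×14 + 30×1 = 2340.

2340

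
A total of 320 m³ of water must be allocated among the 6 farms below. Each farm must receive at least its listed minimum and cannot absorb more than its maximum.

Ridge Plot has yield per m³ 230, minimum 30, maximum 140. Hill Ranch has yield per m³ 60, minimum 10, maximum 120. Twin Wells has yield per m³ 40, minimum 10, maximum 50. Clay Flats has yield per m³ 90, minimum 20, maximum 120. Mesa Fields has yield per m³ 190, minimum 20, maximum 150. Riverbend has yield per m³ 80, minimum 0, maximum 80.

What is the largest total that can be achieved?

61600

Meeting every minimum uses 30+10+10+20+20+0 = 90 m³, leaving 230.
Order the farms by yield per m³: Ridge Plot 230 > Mesa Fields 190 > Clay Flats 90 > Riverbend 80 > Hill Ranch 60 > Twin Wells 40.
Give Ridge Plot 110 more to hit its cap of 140 ; 120 left.
Only 120 left; Mesa Fields takes them to reach 140.
Total = 230×140 + 60×10 + 40×10 + 90×20 + 190×140 = 61600.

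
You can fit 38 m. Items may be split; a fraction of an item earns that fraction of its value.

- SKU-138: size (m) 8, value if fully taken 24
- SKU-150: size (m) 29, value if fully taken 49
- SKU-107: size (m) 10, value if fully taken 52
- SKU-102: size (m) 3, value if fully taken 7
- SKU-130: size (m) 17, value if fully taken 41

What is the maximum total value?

124

Sort by value density: SKU-107 52/10≈5.2, SKU-138 24/8≈3, SKU-130 41/17≈2.41, SKU-102 7/3≈2.33, SKU-150 49/29≈1.69.
Take all of SKU-107 (10 m, value 52) ; 28 m left.
All 8 m of SKU-138 fit (value 24) ; 20 remain.
Take all of SKU-130 (17 m, value 41) ; 3 m left.
All 3 m of SKU-102 fit (value 7) ; 0 remain.
Total value = 124.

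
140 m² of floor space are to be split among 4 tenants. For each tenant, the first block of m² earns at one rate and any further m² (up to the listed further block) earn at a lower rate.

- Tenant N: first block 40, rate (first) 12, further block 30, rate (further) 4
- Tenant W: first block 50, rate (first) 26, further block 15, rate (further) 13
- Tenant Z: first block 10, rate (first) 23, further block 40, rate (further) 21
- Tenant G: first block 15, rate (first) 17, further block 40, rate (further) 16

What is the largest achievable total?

Rank every tier by rate: Tenant W/T1 26 > Tenant Z/T1 23 > Tenant Z/T2 21 > Tenant G/T1 17 > Tenant G/T2 16 > Tenant W/T2 13 > Tenant N/T1 12 > Tenant N/T2 4.
Fill Tenant W T1 block (50 at 26) → 90 left.
Fill Tenant Z T1 block (10 at 23) → 80 left.
Tenant Z T2 at 21: fill all 40 → 40 left.
Tenant G T1 at 17: fill all 15 → 25 left.
Tenant G T2 at 16: only 25 left, fill 25.
Total = 26×50 + 23×10 + 21×40 + 17×15 + 16×25 = 3025.

3025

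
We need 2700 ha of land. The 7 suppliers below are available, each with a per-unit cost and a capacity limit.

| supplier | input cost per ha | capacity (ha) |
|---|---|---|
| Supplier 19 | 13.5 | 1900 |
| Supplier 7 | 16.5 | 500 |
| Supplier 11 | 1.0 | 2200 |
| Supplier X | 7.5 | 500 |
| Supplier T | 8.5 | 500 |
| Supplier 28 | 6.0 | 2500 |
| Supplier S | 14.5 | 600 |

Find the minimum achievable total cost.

5200

Use suppliers in increasing cost order.
Supplier 11 at 1.0: take all 2200 ha → 500 still needed.
Supplier 28 (6.0): take the remaining 500 → done.
Supplier X, Supplier T, Supplier 19, Supplier S, Supplier 7: unused.
Cost = 2200×1.0 + 500×6.0 = 5200.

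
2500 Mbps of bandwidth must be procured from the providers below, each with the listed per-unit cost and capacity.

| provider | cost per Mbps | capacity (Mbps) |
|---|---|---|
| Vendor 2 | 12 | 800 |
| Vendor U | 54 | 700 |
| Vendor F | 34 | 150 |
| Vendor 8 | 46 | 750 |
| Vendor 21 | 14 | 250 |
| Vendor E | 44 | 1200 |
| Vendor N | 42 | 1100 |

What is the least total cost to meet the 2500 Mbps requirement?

Fill from the cheapest provider first.
Take 800 from Vendor 2 at 12 ; need 1700 more.
Vendor 21 (14): use full 250 ; 1450 Mbps to go.
Take 150 from Vendor F at 34 ; need 1300 more.
Take 1100 from Vendor N at 42 ; need 200 more.
Take 200 from Vendor E at 44 to finish.
Vendor 8, Vendor U: unused.
Cost = 800×12 + 250×14 + 150×34 + 1100×42 + 200×44 = 73200.

73200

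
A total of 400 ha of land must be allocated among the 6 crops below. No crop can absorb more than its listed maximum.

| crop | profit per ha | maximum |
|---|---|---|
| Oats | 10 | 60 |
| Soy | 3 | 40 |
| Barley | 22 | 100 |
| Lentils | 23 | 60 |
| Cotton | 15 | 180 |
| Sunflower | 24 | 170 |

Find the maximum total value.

Highest profit per ha first: Sunflower 24 > Lentils 23 > Barley 22 > Cotton 15 > Oats 10 > Soy 3.
Give Sunflower 170 to hit its cap of 170 — 230 left.
Lentils: +60 to 60 (cap) — 170 left.
Give Barley 100 to hit its cap of 100 — 70 left.
Only 70 left; Cotton takes them to reach 70.
Total = 22×100 + 23×60 + 15×70 + 24×170 = 8710.

8710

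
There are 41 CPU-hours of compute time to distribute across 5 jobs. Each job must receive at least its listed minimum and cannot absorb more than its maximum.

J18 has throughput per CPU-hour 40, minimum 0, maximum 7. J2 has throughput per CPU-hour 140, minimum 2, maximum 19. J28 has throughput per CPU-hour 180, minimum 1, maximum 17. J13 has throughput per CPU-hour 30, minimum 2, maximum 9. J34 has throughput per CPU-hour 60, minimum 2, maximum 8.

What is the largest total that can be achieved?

Meeting every minimum uses 0+2+1+2+2 = 7 CPU-hours, leaving 34.
Highest throughput per CPU-hour first: J28 180 > J2 140 > J34 60 > J18 40 > J13 30.
J28 takes 16 more to reach its cap of 17 ; 18 left.
Give J2 17 more to hit its cap of 19 ; 1 left.
J34 has room for 6 more but only 1 remain, so it gets 3.
Total = 140×19 + 180×17 + 30×2 + 60×3 = 5960.

5960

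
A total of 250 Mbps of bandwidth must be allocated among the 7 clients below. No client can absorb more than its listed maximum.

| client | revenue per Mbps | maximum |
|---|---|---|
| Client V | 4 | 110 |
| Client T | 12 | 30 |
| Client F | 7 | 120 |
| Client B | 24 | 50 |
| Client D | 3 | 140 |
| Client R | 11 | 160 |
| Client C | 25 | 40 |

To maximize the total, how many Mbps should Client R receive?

Order the clients by revenue per Mbps: Client C 25 > Client B 24 > Client T 12 > Client R 11 > Client F 7 > Client V 4 > Client D 3.
Client C: +40 to 40 (cap) → 210 left.
Client B takes 50 to reach its cap of 50 → 160 left.
Give Client T 30 to hit its cap of 30 → 130 left.
Client R: +130 (room for 160) → 130. Pool exhausted.

130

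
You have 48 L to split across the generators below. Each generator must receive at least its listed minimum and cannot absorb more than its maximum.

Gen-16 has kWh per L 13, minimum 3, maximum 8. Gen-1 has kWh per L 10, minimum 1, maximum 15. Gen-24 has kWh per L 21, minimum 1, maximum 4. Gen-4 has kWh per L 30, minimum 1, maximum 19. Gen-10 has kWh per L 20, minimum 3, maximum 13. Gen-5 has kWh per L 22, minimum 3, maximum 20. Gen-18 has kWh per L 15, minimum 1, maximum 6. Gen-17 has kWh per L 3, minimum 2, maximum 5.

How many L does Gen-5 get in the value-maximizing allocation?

18

Meeting every minimum uses 3+1+1+1+3+3+1+2 = 15 L, leaving 33.
Order the generators by kWh per L: Gen-4 30 > Gen-5 22 > Gen-24 21 > Gen-10 20 > Gen-18 15 > Gen-16 13 > Gen-1 10 > Gen-17 3.
Gen-4: +18 to 19 (cap) — 15 left.
Gen-5 has room for 17 more but only 15 remain, so it gets 18.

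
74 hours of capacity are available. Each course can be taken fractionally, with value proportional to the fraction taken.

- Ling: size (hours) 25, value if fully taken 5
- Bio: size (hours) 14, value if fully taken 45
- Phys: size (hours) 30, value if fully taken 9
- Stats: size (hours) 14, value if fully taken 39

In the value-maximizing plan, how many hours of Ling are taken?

Sort by value density: Bio 45/14≈3.21, Stats 39/14≈2.79, Phys 9/30≈0.3, Ling 5/25≈0.2.
Take all of Bio (14 hours, value 45) — 60 hours left.
All 14 hours of Stats fit (value 39) — 46 remain.
Phys: take in full, 30 hours for value 9 — 16 left.
16 hours left: a 16/25 share of Ling gives 5×16/25 = 3.2.

16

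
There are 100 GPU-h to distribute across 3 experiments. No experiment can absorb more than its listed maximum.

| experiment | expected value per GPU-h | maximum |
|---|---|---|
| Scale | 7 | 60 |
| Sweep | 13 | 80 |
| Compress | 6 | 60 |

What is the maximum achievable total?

Rank by expected value per GPU-h: Sweep 13 > Scale 7 > Compress 6.
Give Sweep 80 to hit its cap of 80 — 20 left.
Scale: +20 (room for 60) → 20. Pool exhausted.
Total = 7×20 + 13×80 = 1180.

1180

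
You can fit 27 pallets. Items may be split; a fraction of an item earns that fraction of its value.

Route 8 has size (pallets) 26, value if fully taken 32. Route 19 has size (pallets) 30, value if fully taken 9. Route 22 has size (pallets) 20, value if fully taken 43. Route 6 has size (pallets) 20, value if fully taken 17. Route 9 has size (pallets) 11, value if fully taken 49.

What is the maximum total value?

Best value per unit of size first: Route 9 49/11≈4.45, Route 22 43/20≈2.15, Route 8 32/26≈1.23, Route 6 17/20≈0.85, Route 19 9/30≈0.3.
Take all of Route 9 (11 pallets, value 49) ; 16 pallets left.
Only 16 pallets remain; take 16/20 of Route 22 for value 43×16/20 = 34.4.
Total value = 83.4.

83.4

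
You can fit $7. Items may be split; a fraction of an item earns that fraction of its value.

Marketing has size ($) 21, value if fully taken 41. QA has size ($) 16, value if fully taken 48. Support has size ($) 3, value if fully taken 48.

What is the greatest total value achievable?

Rank by value-to-size ratio: Support 48/3≈16, QA 48/16≈3, Marketing 41/21≈1.95.
All 3 $ of Support fit (value 48) ; 4 remain.
4 $ left: a 4/16 share of QA gives 48×4/16 = 12.
Total value = 60.

60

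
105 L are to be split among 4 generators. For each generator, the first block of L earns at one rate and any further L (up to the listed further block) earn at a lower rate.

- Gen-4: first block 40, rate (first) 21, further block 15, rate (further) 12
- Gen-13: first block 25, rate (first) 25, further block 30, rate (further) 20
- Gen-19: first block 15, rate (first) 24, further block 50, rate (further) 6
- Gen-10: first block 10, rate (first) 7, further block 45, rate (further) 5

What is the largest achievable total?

2325

Treat each block as its own option and order by rate: Gen-13/tier1 25 > Gen-19/tier1 24 > Gen-4/tier1 21 > Gen-13/tier2 20 > Gen-4/tier2 12 > Gen-10/tier1 7 > Gen-19/tier2 6 > Gen-10/tier2 5.
Fill Gen-13 tier1 block (25 at 25) ; 80 left.
Gen-19 tier1 at 24: fill all 15 ; 65 left.
Fill Gen-4 tier1 block (40 at 21) ; 25 left.
25 remain; put them into Gen-13 tier2 at 20.
Total = 25×25 + 24×15 + 21×40 + 20×25 = 2325.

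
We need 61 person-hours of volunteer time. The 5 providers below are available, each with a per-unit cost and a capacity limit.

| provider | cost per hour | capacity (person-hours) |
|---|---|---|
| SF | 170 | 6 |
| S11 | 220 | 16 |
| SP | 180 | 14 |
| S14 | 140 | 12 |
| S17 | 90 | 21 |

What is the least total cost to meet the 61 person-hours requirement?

Use providers in increasing cost order.
S17 (90): use full 21 ; 40 person-hours to go.
Take 12 from S14 at 140 ; need 28 more.
SF at 170: take all 6 person-hours ; 22 still needed.
SP (180): use full 14 ; 8 person-hours to go.
S11 at 220: take 8 of its 16 ; requirement met.
Cost = 21×90 + 12×140 + 6×170 + 14×180 + 8×220 = 8870.

8870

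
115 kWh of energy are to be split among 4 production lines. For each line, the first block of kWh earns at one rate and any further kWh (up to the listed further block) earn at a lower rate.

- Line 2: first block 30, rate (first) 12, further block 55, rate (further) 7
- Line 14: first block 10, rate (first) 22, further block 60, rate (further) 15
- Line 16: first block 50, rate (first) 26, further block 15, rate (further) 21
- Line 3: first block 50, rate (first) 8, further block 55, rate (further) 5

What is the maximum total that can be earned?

2435

Rank every tier by rate: Line 16/tier1 26 > Line 14/tier1 22 > Line 16/tier2 21 > Line 14/tier2 15 > Line 2/tier1 12 > Line 3/tier1 8 > Line 2/tier2 7 > Line 3/tier2 5.
Line 16/tier1 (26): +50 → 65 left.
Line 14 tier1 at 22: fill all 10 → 55 left.
Fill Line 16 tier2 block (15 at 21) → 40 left.
40 remain; put them into Line 14 tier2 at 15.
Total = 26×50 + 22×10 + 21×15 + 15×40 = 2435.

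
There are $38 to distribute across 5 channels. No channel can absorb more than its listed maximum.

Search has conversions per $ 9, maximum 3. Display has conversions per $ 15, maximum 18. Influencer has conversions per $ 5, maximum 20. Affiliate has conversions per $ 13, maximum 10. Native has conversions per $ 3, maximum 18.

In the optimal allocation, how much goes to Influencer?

Rank by conversions per $: Display 15 > Affiliate 13 > Search 9 > Influencer 5 > Native 3.
Display takes 18 to reach its cap of 18 → 20 left.
Affiliate takes 10 to reach its cap of 10 → 10 left.
Give Search 3 to hit its cap of 3 → 7 left.
Influencer: +7 (room for 20) → 7. Pool exhausted.

7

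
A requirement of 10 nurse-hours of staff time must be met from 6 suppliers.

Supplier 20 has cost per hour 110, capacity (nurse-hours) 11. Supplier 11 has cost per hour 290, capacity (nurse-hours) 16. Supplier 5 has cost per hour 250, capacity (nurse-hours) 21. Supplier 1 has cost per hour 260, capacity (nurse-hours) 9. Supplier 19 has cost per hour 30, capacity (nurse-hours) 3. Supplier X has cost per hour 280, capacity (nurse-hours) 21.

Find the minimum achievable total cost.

860

Fill from the cheapest supplier first.
Supplier 19 at 30: take all 3 nurse-hours — 7 still needed.
Supplier 20 at 110: take 7 of its 11 — requirement met.
Supplier 5, Supplier 1, Supplier X, Supplier 11: unused.
Cost = 3×30 + 7×110 = 860.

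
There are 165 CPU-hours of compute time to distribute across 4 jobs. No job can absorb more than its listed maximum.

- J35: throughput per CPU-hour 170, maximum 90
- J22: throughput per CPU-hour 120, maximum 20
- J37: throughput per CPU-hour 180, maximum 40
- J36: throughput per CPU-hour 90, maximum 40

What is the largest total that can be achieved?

26250

Highest throughput per CPU-hour first: J37 180 > J35 170 > J22 120 > J36 90.
Give J37 40 to hit its cap of 40 ; 125 left.
Give J35 90 to hit its cap of 90 ; 35 left.
J22 takes 20 to reach its cap of 20 ; 15 left.
Only 15 left; J36 takes them to reach 15.
Total = 170×90 + 120×20 + 180×40 + 90×15 = 26250.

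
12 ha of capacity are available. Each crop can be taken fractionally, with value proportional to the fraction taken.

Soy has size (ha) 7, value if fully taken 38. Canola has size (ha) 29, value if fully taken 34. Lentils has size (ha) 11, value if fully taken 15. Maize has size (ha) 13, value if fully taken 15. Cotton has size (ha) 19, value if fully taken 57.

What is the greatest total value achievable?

53

Best value per unit of size first: Soy 38/7≈5.43, Cotton 57/19≈3, Lentils 15/11≈1.36, Canola 34/29≈1.17, Maize 15/13≈1.15.
Soy: take in full, 7 ha for value 38 → 5 left.
Only 5 ha remain; take 5/19 of Cotton for value 57×5/19 = 15.
Total value = 53.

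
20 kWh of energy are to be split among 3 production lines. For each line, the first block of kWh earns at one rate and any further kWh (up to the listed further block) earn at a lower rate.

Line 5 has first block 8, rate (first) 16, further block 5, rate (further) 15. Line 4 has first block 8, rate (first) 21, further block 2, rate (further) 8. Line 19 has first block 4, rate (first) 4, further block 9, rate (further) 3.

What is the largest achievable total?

356

Treat each block as its own option and order by rate: Line 4/first 21 > Line 5/first 16 > Line 5/second 15 > Line 4/second 8 > Line 19/first 4 > Line 19/second 3.
Line 4/first (21): +8 → 12 left.
Line 5 first at 16: fill all 8 → 4 left.
Line 5 second at 15: only 4 left, fill 4.
Total = 21×8 + 16×8 + 15×4 = 356.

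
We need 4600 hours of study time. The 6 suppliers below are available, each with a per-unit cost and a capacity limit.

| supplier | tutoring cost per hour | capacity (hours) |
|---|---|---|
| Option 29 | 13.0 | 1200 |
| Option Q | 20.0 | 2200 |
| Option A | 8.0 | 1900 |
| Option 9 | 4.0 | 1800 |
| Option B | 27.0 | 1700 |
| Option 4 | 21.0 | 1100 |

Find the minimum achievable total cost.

34100

Fill from the cheapest supplier first.
Take 1800 from Option 9 at 4.0 ; need 2800 more.
Option A at 8.0: take all 1900 hours ; 900 still needed.
Option 29 at 13.0: take 900 of its 1200 ; requirement met.
Option Q, Option 4, Option B: unused.
Cost = 1800×4.0 + 1900×8.0 + 900×13.0 = 34100.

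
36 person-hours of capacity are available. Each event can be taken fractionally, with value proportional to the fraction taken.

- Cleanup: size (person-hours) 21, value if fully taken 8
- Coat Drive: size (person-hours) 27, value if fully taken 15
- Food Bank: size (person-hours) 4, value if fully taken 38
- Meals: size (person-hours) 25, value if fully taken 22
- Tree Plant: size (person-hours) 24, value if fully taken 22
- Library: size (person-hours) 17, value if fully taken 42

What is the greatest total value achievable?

Rank by value-to-size ratio: Food Bank 38/4≈9.5, Library 42/17≈2.47, Tree Plant 22/24≈0.917, Meals 22/25≈0.88, Coat Drive 15/27≈0.556, Cleanup 8/21≈0.381.
Take all of Food Bank (4 person-hours, value 38) → 32 person-hours left.
All 17 person-hours of Library fit (value 42) → 15 remain.
15 person-hours left: a 15/24 share of Tree Plant gives 22×15/24 = 13.75.
Total value = 93.75.

93.75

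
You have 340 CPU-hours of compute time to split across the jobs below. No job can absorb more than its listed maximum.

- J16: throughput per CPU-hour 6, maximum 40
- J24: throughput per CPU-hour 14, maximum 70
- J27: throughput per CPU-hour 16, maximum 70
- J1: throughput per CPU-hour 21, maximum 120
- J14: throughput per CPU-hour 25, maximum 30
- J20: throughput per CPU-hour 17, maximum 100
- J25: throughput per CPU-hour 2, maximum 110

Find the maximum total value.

6370

Order the jobs by throughput per CPU-hour: J14 25 > J1 21 > J20 17 > J27 16 > J24 14 > J16 6 > J25 2.
J14: +30 to 30 (cap) — 310 left.
Give J1 120 to hit its cap of 120 — 190 left.
J20 takes 100 to reach its cap of 100 — 90 left.
J27 takes 70 to reach its cap of 70 — 20 left.
J24: +20 (room for 70) → 20. Pool exhausted.
Total = 14×20 + 16×70 + 21×120 + 25×30 + 17×100 = 6370.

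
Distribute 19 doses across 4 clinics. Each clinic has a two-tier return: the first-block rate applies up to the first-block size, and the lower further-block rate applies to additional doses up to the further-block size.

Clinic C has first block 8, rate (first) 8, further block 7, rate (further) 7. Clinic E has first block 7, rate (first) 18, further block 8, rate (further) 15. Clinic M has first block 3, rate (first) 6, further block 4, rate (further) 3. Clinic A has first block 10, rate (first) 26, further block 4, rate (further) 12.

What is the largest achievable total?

416

Treat each block as its own option and order by rate: Clinic A/T1 26 > Clinic E/T1 18 > Clinic E/T2 15 > Clinic A/T2 12 > Clinic C/T1 8 > Clinic C/T2 7 > Clinic M/T1 6 > Clinic M/T2 3.
Clinic A/T1 (26): +10 ; 9 left.
Fill Clinic E T1 block (7 at 18) ; 2 left.
2 remain; put them into Clinic E T2 at 15.
Total = 26×10 + 18×7 + 15×2 = 416.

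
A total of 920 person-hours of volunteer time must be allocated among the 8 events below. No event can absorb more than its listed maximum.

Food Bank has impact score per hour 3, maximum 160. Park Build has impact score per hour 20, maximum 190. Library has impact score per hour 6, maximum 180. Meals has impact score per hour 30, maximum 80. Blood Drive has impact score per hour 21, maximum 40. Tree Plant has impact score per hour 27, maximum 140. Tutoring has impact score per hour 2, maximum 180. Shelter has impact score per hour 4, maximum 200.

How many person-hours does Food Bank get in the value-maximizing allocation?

Highest impact score per hour first: Meals 30 > Tree Plant 27 > Blood Drive 21 > Park Build 20 > Library 6 > Shelter 4 > Food Bank 3 > Tutoring 2.
Meals: +80 to 80 (cap) ; 840 left.
Tree Plant takes 140 to reach its cap of 140 ; 700 left.
Blood Drive: +40 to 40 (cap) ; 660 left.
Give Park Build 190 to hit its cap of 190 ; 470 left.
Library: +180 to 180 (cap) ; 290 left.
Give Shelter 200 to hit its cap of 200 ; 90 left.
Only 90 left; Food Bank takes them to reach 90.

90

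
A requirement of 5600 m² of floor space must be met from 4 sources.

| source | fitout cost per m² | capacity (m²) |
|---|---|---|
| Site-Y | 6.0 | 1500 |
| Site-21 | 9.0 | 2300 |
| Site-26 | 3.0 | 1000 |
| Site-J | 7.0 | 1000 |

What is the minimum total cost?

Fill from the cheapest source first.
Site-26 (3.0): use full 1000 ; 4600 m² to go.
Take 1500 from Site-Y at 6.0 ; need 3100 more.
Site-J at 7.0: take all 1000 m² ; 2100 still needed.
Site-21 at 9.0: take 2100 of its 2300 ; requirement met.
Cost = 1000×3.0 + 1500×6.0 + 1000×7.0 + 2100×9.0 = 37900.

37900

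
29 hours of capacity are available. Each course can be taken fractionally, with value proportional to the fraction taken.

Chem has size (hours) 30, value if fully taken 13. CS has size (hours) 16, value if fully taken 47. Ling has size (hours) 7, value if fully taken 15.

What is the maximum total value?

Rank by value-to-size ratio: CS 47/16≈2.94, Ling 15/7≈2.14, Chem 13/30≈0.433.
Take all of CS (16 hours, value 47) → 13 hours left.
Ling: take in full, 7 hours for value 15 → 6 left.
Only 6 hours remain; take 6/30 of Chem for value 13×6/30 = 2.6.
Total value = 64.6.

64.6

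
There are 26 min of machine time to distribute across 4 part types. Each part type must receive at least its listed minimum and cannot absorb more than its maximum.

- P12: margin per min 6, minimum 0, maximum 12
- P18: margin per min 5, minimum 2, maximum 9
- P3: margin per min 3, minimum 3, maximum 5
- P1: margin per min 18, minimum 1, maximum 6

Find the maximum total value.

Meeting every minimum uses 0+2+3+1 = 6 min, leaving 20.
Highest margin per min first: P1 18 > P12 6 > P18 5 > P3 3.
P1 takes 5 more to reach its cap of 6 — 15 left.
P12: +12 to 12 (cap) — 3 left.
Only 3 left; P18 takes them to reach 5.
Total = 6×12 + 5×5 + 3×3 + 18×6 = 214.

214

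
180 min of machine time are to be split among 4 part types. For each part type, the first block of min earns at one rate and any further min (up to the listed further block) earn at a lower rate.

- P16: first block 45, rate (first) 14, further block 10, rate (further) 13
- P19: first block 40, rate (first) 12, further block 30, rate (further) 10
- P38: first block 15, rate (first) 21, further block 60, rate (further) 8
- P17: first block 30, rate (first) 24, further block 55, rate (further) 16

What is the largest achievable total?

Rank every tier by rate: P17/tier1 24 > P38/tier1 21 > P17/tier2 16 > P16/tier1 14 > P16/tier2 13 > P19/tier1 12 > P19/tier2 10 > P38/tier2 8.
P17/tier1 (24): +30 → 150 left.
P38/tier1 (21): +15 → 135 left.
P17/tier2 (16): +55 → 80 left.
P16/tier1 (14): +45 → 35 left.
Fill P16 tier2 block (10 at 13) → 25 left.
P19 tier1 at 12: only 25 left, fill 25.
Total = 24×30 + 21×15 + 16×55 + 14×45 + 13×10 + 12×25 = 2975.

2975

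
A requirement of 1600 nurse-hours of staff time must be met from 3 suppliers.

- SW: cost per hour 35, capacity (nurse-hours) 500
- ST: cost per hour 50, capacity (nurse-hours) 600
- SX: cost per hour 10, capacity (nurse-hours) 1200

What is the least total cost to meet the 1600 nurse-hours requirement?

26000

Use suppliers in increasing cost order.
Take 1200 from SX at 10 — need 400 more.
Take 400 from SW at 35 to finish.
ST: unused.
Cost = 1200×10 + 400×35 = 26000.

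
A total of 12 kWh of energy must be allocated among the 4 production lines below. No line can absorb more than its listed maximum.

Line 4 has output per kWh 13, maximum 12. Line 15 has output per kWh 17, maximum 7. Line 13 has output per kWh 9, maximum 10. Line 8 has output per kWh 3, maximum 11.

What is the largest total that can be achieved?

184

Order the production lines by output per kWh: Line 15 17 > Line 4 13 > Line 13 9 > Line 8 3.
Line 15: +7 to 7 (cap) ; 5 left.
Line 4: +5 (room for 12) → 5. Pool exhausted.
Total = 13×5 + 17×7 = 184.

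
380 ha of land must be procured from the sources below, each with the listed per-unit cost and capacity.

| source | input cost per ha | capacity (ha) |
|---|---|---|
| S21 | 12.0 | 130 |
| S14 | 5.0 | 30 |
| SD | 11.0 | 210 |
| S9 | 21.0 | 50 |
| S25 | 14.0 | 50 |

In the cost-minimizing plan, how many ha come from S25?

Fill from the cheapest source first.
S14 (5.0): use full 30 → 350 ha to go.
SD (11.0): use full 210 → 140 ha to go.
S21 at 12.0: take all 130 ha → 10 still needed.
Take 10 from S25 at 14.0 to finish.
S9: unused.

10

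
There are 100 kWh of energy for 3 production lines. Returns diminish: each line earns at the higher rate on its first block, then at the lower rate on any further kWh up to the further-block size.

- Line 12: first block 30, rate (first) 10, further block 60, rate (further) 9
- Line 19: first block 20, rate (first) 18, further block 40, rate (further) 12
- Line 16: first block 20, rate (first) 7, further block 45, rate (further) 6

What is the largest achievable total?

1230

Treat each block as its own option and order by rate: Line 19/first 18 > Line 19/second 12 > Line 12/first 10 > Line 12/second 9 > Line 16/first 7 > Line 16/second 6.
Line 19/first (18): +20 — 80 left.
Fill Line 19 second block (40 at 12) — 40 left.
Fill Line 12 first block (30 at 10) — 10 left.
10 remain; put them into Line 12 second at 9.
Total = 18×20 + 12×40 + 10×30 + 9×10 = 1230.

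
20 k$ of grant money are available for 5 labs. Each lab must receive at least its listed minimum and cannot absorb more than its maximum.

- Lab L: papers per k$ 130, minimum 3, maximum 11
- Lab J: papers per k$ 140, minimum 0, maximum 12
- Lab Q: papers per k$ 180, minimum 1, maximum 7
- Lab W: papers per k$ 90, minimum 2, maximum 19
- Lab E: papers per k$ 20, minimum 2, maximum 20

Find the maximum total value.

Meeting every minimum uses 3+0+1+2+2 = 8 k$, leaving 12.
Order the labs by papers per k$: Lab Q 180 > Lab J 140 > Lab L 130 > Lab W 90 > Lab E 20.
Give Lab Q 6 more to hit its cap of 7 → 6 left.
Lab J: +6 (room for 12) → 6. Pool exhausted.
Total = 130×3 + 140×6 + 180×7 + 90×2 + 20×2 = 2710.

2710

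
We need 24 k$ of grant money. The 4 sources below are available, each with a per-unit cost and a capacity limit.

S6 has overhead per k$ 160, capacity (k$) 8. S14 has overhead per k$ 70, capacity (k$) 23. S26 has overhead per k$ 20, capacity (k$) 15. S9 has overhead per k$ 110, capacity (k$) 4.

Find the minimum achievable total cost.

Fill from the cheapest source first.
S26 (20): use full 15 ; 9 k$ to go.
S14 (70): take the remaining 9 ; done.
S9, S6: unused.
Cost = 15×20 + 9×70 = 930.

930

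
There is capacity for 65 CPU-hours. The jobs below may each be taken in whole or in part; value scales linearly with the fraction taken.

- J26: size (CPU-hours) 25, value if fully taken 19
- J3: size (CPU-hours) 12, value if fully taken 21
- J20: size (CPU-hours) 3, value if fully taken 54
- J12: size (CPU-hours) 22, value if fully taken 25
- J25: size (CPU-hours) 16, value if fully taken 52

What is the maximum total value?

Rank by value-to-size ratio: J20 54/3≈18, J25 52/16≈3.25, J3 21/12≈1.75, J12 25/22≈1.14, J26 19/25≈0.76.
All 3 CPU-hours of J20 fit (value 54) → 62 remain.
Take all of J25 (16 CPU-hours, value 52) → 46 CPU-hours left.
All 12 CPU-hours of J3 fit (value 21) → 34 remain.
J12: take in full, 22 CPU-hours for value 25 → 12 left.
Fill the last 12 CPU-hours with part of J26: 12/25 of it earns 9.12.
Total value = 161.12.

161.12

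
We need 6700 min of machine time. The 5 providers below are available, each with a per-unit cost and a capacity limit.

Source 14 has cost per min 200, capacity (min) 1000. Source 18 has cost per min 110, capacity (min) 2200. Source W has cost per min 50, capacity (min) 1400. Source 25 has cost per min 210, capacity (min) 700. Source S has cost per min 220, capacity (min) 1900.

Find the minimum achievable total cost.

Use providers in increasing cost order.
Take 1400 from Source W at 50 — need 5300 more.
Take 2200 from Source 18 at 110 — need 3100 more.
Take 1000 from Source 14 at 200 — need 2100 more.
Take 700 from Source 25 at 210 — need 1400 more.
Source S (220): take the remaining 1400 — done.
Cost = 1400×50 + 2200×110 + 1000×200 + 700×210 + 1400×220 = 967000.

967000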